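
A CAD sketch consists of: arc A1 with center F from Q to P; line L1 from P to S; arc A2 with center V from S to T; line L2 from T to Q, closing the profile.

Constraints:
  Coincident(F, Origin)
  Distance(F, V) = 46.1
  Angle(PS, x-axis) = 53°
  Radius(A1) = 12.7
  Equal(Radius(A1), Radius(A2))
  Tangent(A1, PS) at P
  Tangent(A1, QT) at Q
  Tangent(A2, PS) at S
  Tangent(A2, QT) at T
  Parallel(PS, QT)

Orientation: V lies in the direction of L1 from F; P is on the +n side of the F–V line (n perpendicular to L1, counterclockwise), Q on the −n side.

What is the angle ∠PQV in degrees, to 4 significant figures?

74.60°

The slot axis is L1's direction at 53.0°, so u = (cos 53.0°, sin 53.0°) = (0.6018, 0.7986) and n = (−sin 53.0°, cos 53.0°) = (-0.7986, 0.6018). F is at the origin and V lies 46.1 along u from F, so V = 46.1·u = (27.74, 36.82). Tangency of A1 to both parallel lines with radius 12.7 puts P and Q at F ± 12.7·n: P = (-10.14, 7.643), Q = (10.14, -7.643). Then cos ∠PQV = QP·QV / (|QP||QV|), giving 74.60°.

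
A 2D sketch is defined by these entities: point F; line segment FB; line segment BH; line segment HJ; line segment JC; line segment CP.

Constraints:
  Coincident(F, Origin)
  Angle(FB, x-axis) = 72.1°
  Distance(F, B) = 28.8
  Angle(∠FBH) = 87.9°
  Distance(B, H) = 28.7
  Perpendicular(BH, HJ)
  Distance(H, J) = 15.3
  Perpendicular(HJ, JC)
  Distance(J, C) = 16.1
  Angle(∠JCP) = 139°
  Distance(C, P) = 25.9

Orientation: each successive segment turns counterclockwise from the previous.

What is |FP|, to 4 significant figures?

31.51

F is at the origin; FB runs at 72.1° with length 28.8, so B = (8.852, 27.41). ∠FBH = 87.9° gives BH at 164.2° from the x-axis; with |BH| = 28.7, H = (-18.76, 35.22). BH ⟂ HJ, so HJ runs at -105.8°; with |HJ| = 15.3, J = (-22.93, 20.50). The perpendicularity gives JC at right angles to HJ, so JC runs at -15.80°; with |JC| = 16.1, C = (-7.438, 16.11). ∠JCP = 139.0° gives CP at 25.20° from the x-axis; with |CP| = 25.9, P = (16.00, 27.14). Then |FP| = |P − F| = 31.51.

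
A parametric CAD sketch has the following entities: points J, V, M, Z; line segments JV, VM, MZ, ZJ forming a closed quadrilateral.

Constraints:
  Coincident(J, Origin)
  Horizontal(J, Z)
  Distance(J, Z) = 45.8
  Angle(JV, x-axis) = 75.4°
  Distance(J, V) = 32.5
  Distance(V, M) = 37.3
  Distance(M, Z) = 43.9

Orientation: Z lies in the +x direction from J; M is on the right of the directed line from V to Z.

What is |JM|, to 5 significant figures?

5.8143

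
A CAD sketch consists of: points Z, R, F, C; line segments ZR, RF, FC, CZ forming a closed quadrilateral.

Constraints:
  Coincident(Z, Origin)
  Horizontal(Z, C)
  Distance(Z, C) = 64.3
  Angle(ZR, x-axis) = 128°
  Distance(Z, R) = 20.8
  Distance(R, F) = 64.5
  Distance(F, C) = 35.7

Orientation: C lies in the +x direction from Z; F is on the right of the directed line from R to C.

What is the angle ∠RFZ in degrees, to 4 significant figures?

6.254°

Z is at the origin; Z and C share the same y with |ZC| = 64.3 and C in +x, so C = (64.3, 0). ZR runs at 128.0° with |ZR| = 20.8, so R = (-12.81, 16.39). F is determined by |RF| = 64.5 and |FC| = 35.7 together: it lies at the intersection of circle(R, 64.5) and circle(C, 35.7). With |RC| = 78.83, the foot of the radical line on RC is 57.72 from R and the perpendicular offset is √(64.5² − 57.72²) = 28.79. Taking the right-of-RC solution: F = (37.66, -23.77).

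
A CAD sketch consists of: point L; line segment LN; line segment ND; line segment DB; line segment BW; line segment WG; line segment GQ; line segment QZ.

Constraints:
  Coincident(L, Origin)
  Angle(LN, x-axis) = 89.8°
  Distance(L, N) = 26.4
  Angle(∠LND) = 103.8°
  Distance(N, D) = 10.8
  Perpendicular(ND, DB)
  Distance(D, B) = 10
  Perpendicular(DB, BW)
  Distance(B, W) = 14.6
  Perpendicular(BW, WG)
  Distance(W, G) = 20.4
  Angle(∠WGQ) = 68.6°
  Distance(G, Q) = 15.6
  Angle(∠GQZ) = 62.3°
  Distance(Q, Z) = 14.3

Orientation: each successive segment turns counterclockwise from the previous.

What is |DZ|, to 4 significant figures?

11.84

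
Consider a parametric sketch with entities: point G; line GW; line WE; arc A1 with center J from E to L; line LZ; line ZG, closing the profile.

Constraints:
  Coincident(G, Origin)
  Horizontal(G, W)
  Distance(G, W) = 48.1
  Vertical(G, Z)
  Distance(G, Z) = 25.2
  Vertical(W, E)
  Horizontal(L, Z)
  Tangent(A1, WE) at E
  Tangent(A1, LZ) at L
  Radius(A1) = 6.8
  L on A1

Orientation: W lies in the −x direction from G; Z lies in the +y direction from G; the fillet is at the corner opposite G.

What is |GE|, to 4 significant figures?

51.50

G is at the origin; GW is horizontal with |GW| = 48.1 and W on the −x side, so W = (-48.10, 0.000). GZ is vertical with |GZ| = 25.2 and Z on the +y side, so Z = (0.000, 25.20). The virtual corner opposite G is at (-48.10, 25.20). A1 meets WE tangentially, so JE is at right angles to WE and the tangent condition forces JL to be normal to LZ, with radius 6.8, so the center J sits 6.8 in from both sides at J = (-41.30, 18.40). That places the tangent points at E = (-48.10, 18.40) on WE and L = (-41.30, 25.20) on LZ. Then |GE| = |E − G| = 51.50.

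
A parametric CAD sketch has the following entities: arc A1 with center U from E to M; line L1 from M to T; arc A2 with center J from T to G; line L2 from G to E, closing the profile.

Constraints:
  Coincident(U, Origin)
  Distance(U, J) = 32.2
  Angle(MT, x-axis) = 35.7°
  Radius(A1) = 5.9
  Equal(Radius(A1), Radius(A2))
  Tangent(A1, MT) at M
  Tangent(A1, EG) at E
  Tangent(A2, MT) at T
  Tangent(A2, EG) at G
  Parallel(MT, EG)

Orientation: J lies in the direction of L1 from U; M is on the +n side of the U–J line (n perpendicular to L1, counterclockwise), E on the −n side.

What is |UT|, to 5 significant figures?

32.736

The slot axis is L1's direction at 35.7°, so u = (cos 35.7°, sin 35.7°) = (0.81208, 0.58354) and n = (−sin 35.7°, cos 35.7°) = (-0.58354, 0.81208). U is at the origin and J lies 32.2 along u from U, so J = 32.2·u = (26.149, 18.790). Tangency of A1 to both parallel lines with radius 5.9 puts M and E at U ± 5.9·n: M = (-3.4429, 4.7913), E = (3.4429, -4.7913). Equal radii place T and G the same way about J: T = J + 5.9·n = (22.706, 23.581), G = J − 5.9·n = (29.592, 13.999). Then |UT| = |T − U| = 32.736.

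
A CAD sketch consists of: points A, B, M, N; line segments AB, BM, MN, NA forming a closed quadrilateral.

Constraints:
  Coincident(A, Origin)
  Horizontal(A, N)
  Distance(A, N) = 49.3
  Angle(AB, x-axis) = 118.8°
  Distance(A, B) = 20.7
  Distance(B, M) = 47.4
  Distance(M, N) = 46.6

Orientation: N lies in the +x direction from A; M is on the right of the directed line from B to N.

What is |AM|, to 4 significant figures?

26.79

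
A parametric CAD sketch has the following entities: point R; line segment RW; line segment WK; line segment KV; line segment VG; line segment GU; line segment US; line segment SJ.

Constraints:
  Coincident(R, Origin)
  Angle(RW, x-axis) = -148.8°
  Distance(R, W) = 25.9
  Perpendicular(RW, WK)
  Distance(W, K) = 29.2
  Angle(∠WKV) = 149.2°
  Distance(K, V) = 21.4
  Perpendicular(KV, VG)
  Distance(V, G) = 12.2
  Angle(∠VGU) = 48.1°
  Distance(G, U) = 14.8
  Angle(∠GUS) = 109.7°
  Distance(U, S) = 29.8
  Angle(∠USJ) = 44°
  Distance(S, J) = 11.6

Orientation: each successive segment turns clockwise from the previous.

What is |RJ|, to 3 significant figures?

64.0

R is at the origin; RW runs at -148.8° with length 25.9, so W = (-22.2, -13.4). RW is perpendicular to WK, so WK runs at 121°; with |WK| = 29.2, K = (-37.3, 11.6). ∠WKV = 149.2° gives KV at 90.4° from the x-axis; with |KV| = 21.4, V = (-37.4, 33.0). KV ⟂ VG, so VG runs at 0.400°; with |VG| = 12.2, G = (-25.2, 33.0). ∠VGU = 48.1° gives GU at -132° from the x-axis; with |GU| = 14.8, U = (-35.0, 22.0). ∠GUS = 109.7° gives US at 158° from the x-axis; with |US| = 29.8, S = (-62.7, 33.0). ∠USJ = 44.0° gives SJ at 22.2° from the x-axis; with |SJ| = 11.6, J = (-52.0, 37.4). Then |RJ| = |J − R| = 64.0.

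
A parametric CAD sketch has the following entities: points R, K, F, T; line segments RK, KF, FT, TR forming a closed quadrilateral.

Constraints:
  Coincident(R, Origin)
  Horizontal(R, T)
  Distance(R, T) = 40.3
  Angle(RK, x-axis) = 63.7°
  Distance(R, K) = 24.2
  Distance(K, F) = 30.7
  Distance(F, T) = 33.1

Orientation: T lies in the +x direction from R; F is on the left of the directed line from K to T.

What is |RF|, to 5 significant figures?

51.319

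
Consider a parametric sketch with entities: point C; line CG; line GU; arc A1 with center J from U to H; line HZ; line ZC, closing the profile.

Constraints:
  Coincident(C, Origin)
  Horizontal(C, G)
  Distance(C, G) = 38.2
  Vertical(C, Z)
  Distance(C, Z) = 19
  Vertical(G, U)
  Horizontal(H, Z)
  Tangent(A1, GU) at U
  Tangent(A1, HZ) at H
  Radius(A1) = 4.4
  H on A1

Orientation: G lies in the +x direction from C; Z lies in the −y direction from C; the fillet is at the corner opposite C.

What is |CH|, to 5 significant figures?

38.774

C is at the origin; C and G share the same y with |CG| = 38.2 and G on the +x side, so G = (38.200, 0.0000). CZ is vertical with |CZ| = 19.0 and Z on the −y side, so Z = (0.0000, -19.000). The virtual corner opposite C is at (38.200, -19.000). Since A1 is tangent to GU there, JU ⟂ GU and A1 meets HZ tangentially, so JH is at right angles to HZ, with radius 4.4, so the center J sits 4.4 in from both sides at J = (33.800, -14.600). That places the tangent points at U = (38.200, -14.600) on GU and H = (33.800, -19.000) on HZ. Then |CH| = |H − C| = 38.774.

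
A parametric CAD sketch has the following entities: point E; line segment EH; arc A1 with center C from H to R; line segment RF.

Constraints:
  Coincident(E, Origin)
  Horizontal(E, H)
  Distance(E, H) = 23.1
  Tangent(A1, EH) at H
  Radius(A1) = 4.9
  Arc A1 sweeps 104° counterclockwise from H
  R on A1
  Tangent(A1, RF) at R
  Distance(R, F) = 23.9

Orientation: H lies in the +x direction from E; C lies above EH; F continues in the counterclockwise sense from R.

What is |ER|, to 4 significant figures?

28.51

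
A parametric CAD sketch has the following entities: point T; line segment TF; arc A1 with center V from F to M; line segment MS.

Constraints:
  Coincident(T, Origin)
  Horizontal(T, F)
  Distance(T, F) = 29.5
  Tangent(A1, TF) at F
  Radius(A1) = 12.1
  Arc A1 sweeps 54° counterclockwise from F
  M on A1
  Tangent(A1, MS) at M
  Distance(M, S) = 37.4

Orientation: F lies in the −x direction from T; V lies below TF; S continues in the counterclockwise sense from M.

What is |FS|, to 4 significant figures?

47.45

On A1, F sits at bearing 90° from V; a 54° counterclockwise sweep puts M at bearing 144°, so M = V + 12.1·(cos 144°, sin 144°) = (-39.29, -4.988). The tangent condition forces VM to be normal to MS, so MS runs along (−sin 144°, cos 144°); with |MS| = 37.4, S = (-61.27, -35.25). Then |FS| = |S − F| = 47.45.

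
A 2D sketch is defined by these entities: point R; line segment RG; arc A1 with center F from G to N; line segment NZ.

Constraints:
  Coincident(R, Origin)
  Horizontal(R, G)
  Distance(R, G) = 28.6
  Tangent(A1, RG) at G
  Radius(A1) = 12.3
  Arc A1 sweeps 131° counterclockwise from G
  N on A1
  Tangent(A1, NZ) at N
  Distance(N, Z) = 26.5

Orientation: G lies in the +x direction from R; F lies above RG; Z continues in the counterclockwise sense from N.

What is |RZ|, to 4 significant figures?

45.27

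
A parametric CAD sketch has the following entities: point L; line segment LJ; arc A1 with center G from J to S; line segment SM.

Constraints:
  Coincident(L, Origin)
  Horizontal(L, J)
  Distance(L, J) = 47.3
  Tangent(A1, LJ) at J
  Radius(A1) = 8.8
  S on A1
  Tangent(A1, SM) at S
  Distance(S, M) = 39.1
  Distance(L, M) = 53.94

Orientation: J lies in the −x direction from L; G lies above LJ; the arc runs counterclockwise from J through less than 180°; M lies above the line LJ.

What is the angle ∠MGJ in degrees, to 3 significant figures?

154°

Checks: |GS| = 8.800 ✓; ∠(GS, SM) = 90.00° ✓; |SM| = 39.10 ✓; |LM| = 53.94 ✓.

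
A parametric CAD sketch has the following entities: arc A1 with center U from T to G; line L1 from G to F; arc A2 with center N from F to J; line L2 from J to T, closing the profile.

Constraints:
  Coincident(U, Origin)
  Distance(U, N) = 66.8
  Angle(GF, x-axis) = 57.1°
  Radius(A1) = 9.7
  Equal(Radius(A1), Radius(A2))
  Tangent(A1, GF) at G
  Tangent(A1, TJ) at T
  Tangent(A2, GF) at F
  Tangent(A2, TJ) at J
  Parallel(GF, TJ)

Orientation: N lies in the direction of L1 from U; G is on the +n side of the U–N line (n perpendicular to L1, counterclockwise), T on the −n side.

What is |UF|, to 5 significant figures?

67.501

The slot axis is L1's direction at 57.1°, so u = (cos 57.1°, sin 57.1°) = (0.54317, 0.83962) and n = (−sin 57.1°, cos 57.1°) = (-0.83962, 0.54317). U is at the origin and N lies 66.8 along u from U, so N = 66.8·u = (36.284, 56.087). Tangency of A1 to both parallel lines with radius 9.7 puts G and T at U ± 9.7·n: G = (-8.1443, 5.2688), T = (8.1443, -5.2688). Equal radii place F and J the same way about N: F = N + 9.7·n = (28.140, 61.355), J = N − 9.7·n = (44.428, 50.818). Then |UF| = |F − U| = 67.501.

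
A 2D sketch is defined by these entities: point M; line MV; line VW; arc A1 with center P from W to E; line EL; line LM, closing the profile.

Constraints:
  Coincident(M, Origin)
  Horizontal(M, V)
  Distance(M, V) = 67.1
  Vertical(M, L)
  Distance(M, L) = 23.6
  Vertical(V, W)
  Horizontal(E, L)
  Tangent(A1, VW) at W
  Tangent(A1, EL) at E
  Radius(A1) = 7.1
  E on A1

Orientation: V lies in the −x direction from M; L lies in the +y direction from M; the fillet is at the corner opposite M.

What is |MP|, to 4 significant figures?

62.23

M is at the origin; M and V share the same y with |MV| = 67.1 and V on the −x side, so V = (-67.10, 0.000). M and L share the same x with |ML| = 23.6 and L on the +y side, so L = (0.000, 23.60). The virtual corner opposite M is at (-67.10, 23.60). A1 meets VW tangentially, so PW is at right angles to VW and A1 meets EL tangentially, so PE is at right angles to EL, with radius 7.1, so the center P sits 7.1 in from both sides at P = (-60.00, 16.50). Then |MP| = |P − M| = 62.23.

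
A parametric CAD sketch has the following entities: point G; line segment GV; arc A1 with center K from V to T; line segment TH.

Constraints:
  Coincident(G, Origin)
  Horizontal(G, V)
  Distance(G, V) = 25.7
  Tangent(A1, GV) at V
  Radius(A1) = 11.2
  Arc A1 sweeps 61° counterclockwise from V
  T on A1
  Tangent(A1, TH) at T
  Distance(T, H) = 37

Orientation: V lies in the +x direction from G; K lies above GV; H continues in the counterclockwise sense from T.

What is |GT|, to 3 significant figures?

36.0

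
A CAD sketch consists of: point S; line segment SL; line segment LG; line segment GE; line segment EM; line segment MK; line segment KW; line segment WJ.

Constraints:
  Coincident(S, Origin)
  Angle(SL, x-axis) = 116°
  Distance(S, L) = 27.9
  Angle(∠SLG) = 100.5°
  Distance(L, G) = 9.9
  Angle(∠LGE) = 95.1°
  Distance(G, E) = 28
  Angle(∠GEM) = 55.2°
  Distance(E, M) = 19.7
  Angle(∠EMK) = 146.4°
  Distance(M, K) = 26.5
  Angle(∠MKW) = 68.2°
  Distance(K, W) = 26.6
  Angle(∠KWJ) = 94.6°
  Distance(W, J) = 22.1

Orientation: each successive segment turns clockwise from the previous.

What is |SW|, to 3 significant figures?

38.3

S is at the origin; SL runs at 116.0° with length 27.9, so L = (-12.2, 25.1). ∠SLG = 100.5° gives LG at 36.5° from the x-axis; with |LG| = 9.9, G = (-4.27, 31.0). ∠LGE = 95.1° gives GE at -48.4° from the x-axis; with |GE| = 28.0, E = (14.3, 10.0). ∠GEM = 55.2° gives EM at -173° from the x-axis; with |EM| = 19.7, M = (-5.24, 7.69). ∠EMK = 146.4° gives MK at 153° from the x-axis; with |MK| = 26.5, K = (-28.9, 19.6). ∠MKW = 68.2° gives KW at 41.4° from the x-axis; with |KW| = 26.6, W = (-8.94, 37.2). Then |SW| = |W − S| = 38.3.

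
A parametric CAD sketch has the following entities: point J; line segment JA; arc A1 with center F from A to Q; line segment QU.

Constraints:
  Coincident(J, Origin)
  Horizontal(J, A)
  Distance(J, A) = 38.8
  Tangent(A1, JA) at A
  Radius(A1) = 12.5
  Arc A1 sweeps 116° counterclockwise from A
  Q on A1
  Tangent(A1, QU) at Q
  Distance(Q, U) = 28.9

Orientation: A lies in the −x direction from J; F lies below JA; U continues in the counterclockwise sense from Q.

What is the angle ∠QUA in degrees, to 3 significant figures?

24.1°

J is at the origin; J and A share the same y with |JA| = 38.8 and A on the −x side, so A = (-38.8, 0.00). Since A1 is tangent to JA there, FA ⟂ JA, so F = A + (0, -12.5) = (-38.8, -12.5). On A1, A sits at bearing 90° from F; a 116° counterclockwise sweep puts Q at bearing 206°, so Q = F + 12.5·(cos 206°, sin 206°) = (-50.0, -18.0). Tangency of A1 to QU means the radius FQ is perpendicular to QU, so QU runs along (−sin 206°, cos 206°); with |QU| = 28.9, U = (-37.4, -44.0). Then cos ∠QUA = UQ·UA / (|UQ||UA|), giving 24.1°.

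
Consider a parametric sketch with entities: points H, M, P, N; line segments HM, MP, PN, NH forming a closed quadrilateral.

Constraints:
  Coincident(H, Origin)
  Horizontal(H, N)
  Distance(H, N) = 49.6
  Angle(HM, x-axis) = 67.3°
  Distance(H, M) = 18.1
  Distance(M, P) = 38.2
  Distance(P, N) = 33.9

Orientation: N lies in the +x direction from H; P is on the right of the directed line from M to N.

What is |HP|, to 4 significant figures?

28.37

H is at the origin; HN is horizontal with |HN| = 49.6 and N in +x, so N = (49.6, 0). HM runs at 67.3° with |HM| = 18.1, so M = (6.985, 16.70). P is determined by |MP| = 38.2 and |PN| = 33.9 together: it lies at the intersection of circle(M, 38.2) and circle(N, 33.9). With |MN| = 45.77, the foot of the radical line on MN is 26.27 from M and the perpendicular offset is √(38.2² − 26.27²) = 27.73. Taking the right-of-MN solution: P = (21.33, -18.71).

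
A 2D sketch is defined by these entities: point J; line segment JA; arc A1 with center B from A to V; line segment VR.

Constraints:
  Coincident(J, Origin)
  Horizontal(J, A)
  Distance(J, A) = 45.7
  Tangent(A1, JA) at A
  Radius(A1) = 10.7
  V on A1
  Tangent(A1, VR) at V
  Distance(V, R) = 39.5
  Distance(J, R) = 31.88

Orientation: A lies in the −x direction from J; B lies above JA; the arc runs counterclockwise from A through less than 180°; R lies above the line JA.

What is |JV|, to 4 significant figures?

38.41

J is at the origin; J and A share the same y with |JA| = 45.7 and A on the −x side, so A = (-45.70, 0.000). Tangency of A1 to JA means the radius BA is perpendicular to JA, so B = A + (0, 10.7) = (-45.70, 10.70). Since BV ⟂ VR (tangency), |BR| = √(10.7² + 39.5²) = 40.92 regardless of where V sits on A1. So R lies on both circle(J, 31.88) and circle(B, 40.92); the above-JA intersection is R = (-9.796, 30.34). V is the foot of the tangent from R: V = (-38.29, 2.981).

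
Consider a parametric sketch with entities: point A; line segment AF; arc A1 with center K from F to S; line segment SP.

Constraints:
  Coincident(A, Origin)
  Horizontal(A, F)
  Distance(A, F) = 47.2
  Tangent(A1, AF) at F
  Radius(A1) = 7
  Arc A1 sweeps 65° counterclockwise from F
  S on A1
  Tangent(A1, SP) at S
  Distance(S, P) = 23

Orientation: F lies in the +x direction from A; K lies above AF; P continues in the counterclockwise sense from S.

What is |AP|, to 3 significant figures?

68.0

On A1, F sits at bearing -90° from K; a 65° counterclockwise sweep puts S at bearing -25°, so S = K + 7.0·(cos -25°, sin -25°) = (53.5, 4.04). Since A1 is tangent to SP there, KS ⟂ SP, so SP runs along (−sin -25°, cos -25°); with |SP| = 23.0, P = (63.3, 24.9). Then |AP| = |P − A| = 68.0.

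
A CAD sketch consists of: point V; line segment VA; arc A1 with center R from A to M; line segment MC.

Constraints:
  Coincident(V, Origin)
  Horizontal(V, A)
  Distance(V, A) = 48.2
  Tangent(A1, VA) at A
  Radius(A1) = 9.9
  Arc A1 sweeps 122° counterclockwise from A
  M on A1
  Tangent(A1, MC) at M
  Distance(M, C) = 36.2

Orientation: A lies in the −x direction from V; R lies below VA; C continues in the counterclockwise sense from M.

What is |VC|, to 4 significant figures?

59.17

V is at the origin; VA is horizontal with |VA| = 48.2 and A on the −x side, so A = (-48.20, 0.000). The tangent condition forces RA to be normal to VA, so R = A + (0, -9.9) = (-48.20, -9.900). On A1, A sits at bearing 90° from R; a 122° counterclockwise sweep puts M at bearing 212°, so M = R + 9.9·(cos 212°, sin 212°) = (-56.60, -15.15). Tangency of A1 to MC means the radius RM is perpendicular to MC, so MC runs along (−sin 212°, cos 212°); with |MC| = 36.2, C = (-37.41, -45.85). Then |VC| = |C − V| = 59.17.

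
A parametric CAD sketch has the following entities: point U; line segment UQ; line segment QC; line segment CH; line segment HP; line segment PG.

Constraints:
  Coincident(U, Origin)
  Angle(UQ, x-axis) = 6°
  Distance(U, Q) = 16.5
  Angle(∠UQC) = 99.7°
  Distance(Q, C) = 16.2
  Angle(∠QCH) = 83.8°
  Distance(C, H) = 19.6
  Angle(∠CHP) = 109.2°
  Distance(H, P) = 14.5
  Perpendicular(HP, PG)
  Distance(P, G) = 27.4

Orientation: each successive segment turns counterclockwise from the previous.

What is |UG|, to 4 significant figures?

20.50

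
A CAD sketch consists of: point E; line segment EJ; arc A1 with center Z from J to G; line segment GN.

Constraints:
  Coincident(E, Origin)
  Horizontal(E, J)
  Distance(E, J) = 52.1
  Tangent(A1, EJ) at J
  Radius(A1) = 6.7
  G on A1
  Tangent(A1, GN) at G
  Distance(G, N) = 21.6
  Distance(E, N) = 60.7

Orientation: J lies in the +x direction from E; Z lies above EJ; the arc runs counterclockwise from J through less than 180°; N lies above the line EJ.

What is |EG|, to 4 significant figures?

59.18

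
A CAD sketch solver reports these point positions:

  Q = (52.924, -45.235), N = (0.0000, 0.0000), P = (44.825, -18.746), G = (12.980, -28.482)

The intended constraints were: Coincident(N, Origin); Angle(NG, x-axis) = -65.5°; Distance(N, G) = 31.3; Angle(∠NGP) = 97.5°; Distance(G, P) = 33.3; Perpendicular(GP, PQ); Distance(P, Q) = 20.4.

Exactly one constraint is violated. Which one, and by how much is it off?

Distance(P, Q) = 20.4 — off by 7.30.

N = (0.00, 0.00) ✓; NG at -65.50° ✓; |NG| = 31.30 ✓; ∠NGP = 97.50° ✓; |GP| = 33.30 ✓; ∠(GP, PQ) = 90.00° ✓; |PQ| = 27.70 ✗.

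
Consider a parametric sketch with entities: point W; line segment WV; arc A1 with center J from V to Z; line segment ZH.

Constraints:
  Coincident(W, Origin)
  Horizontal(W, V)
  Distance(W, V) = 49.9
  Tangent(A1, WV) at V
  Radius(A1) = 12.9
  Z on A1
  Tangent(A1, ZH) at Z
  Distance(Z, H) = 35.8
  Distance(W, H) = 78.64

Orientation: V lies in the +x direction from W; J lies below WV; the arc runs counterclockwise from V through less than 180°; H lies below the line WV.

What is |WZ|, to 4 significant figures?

44.73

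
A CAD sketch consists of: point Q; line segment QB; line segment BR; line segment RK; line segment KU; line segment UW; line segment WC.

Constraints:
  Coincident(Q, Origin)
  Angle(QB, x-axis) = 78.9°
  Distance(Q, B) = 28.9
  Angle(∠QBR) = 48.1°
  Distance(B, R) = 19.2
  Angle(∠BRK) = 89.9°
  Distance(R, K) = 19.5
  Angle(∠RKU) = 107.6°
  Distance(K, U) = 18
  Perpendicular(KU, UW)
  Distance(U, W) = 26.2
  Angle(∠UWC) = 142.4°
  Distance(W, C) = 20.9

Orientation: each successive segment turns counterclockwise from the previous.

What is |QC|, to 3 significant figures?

45.0

Q is at the origin; QB runs at 78.9° with length 28.9, so B = (5.56, 28.4). ∠QBR = 48.1° gives BR at -149° from the x-axis; with |BR| = 19.2, R = (-10.9, 18.5). ∠BRK = 89.9° gives RK at -59.1° from the x-axis; with |RK| = 19.5, K = (-0.914, 1.80). ∠RKU = 107.6° gives KU at 13.3° from the x-axis; with |KU| = 18.0, U = (16.6, 5.94). KU is perpendicular to UW, so UW runs at 103°; with |UW| = 26.2, W = (10.6, 31.4). ∠UWC = 142.4° gives WC at 141° from the x-axis; with |WC| = 20.9, C = (-5.64, 44.6). Then |QC| = |C − Q| = 45.0.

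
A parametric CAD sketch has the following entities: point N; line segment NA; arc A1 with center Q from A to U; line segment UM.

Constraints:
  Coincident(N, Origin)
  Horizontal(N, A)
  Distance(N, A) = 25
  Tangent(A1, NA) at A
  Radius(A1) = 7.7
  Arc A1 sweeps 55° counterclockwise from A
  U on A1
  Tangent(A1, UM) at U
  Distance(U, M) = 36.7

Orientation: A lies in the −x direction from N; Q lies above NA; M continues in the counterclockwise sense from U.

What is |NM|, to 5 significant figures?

33.430

N is at the origin; N and A share the same y with |NA| = 25.0 and A on the −x side, so A = (-25.000, 0.0000). Since A1 is tangent to NA there, QA ⟂ NA, so Q = A + (0, 7.7) = (-25.000, 7.7000). On A1, A sits at bearing -90° from Q; a 55° counterclockwise sweep puts U at bearing -35°, so U = Q + 7.7·(cos -35°, sin -35°) = (-18.693, 3.2835). Since A1 is tangent to UM there, QU ⟂ UM, so UM runs along (−sin -35°, cos -35°); with |UM| = 36.7, M = (2.3577, 33.346). Then |NM| = |M − N| = 33.430.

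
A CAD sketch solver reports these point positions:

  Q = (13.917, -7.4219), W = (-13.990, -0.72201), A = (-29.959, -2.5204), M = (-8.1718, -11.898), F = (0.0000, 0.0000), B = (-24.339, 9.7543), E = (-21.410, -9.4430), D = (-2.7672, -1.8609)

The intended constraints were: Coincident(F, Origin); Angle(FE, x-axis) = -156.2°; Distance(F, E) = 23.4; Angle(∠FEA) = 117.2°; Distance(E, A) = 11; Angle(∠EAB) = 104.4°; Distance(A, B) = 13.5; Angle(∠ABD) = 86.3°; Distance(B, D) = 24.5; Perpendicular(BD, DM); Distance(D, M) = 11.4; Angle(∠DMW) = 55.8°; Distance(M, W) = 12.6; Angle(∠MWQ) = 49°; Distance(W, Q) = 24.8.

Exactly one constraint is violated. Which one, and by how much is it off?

Distance(W, Q) = 24.8 — off by 3.90.

F = (0.00, 0.00) ✓; FE at -156.2° ✓; |FE| = 23.40 ✓; ∠FEA = 117.2° ✓; |EA| = 11.00 ✓; ∠EAB = 104.4° ✓; |AB| = 13.50 ✓; ∠ABD = 86.30° ✓; |BD| = 24.50 ✓; ∠(BD, DM) = 90.00° ✓; |DM| = 11.40 ✓; ∠DMW = 55.80° ✓; |MW| = 12.60 ✓; ∠MWQ = 49.00° ✓; |WQ| = 28.70 ✗.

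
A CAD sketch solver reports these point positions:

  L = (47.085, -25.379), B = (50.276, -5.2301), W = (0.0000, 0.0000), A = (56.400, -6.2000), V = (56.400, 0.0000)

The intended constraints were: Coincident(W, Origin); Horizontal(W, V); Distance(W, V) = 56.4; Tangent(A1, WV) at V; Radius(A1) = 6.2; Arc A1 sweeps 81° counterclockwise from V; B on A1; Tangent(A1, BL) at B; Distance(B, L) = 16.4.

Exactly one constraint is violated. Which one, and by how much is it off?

Distance(B, L) = 16.4 — off by 4.00.

W = (0.00, 0.00) ✓; W.y = 0.00, V.y = 0.00 ✓; |WV| = 56.40 ✓; ∠(AV, VW) = 90.00° ✓; |AV| = 6.200 ✓; bearing(A→B) − bearing(A→V) = 81.00° ✓; |AB| = 6.200 ✓; ∠(AB, BL) = 90.00° ✓; |BL| = 20.40 ✗.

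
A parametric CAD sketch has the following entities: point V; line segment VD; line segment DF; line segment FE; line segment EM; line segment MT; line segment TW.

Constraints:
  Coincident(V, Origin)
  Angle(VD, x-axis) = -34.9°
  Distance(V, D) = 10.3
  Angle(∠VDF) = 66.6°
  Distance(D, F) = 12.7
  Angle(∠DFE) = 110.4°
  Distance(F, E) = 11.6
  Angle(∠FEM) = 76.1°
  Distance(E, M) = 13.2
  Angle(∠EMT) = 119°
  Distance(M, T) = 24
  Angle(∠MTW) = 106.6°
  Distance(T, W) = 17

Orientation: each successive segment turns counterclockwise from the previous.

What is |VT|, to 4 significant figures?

21.99

V is at the origin; VD runs at -34.9° with length 10.3, so D = (8.448, -5.893). ∠VDF = 66.6° gives DF at 78.50° from the x-axis; with |DF| = 12.7, F = (10.98, 6.552). ∠DFE = 110.4° gives FE at 148.1° from the x-axis; with |FE| = 11.6, E = (1.131, 12.68). ∠FEM = 76.1° gives EM at -108.0° from the x-axis; with |EM| = 13.2, M = (-2.948, 0.1279). ∠EMT = 119.0° gives MT at -47.00° from the x-axis; with |MT| = 24.0, T = (13.42, -17.42). Then |VT| = |T − V| = 21.99.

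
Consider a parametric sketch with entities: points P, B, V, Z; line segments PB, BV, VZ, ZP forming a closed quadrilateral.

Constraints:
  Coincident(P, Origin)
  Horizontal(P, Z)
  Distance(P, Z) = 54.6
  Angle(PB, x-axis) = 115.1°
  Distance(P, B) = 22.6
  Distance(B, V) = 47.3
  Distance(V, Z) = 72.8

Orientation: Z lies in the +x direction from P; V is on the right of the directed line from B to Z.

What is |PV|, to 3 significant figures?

29.8

Checks: |BV| = 47.30 ✓; |VZ| = 72.80 ✓.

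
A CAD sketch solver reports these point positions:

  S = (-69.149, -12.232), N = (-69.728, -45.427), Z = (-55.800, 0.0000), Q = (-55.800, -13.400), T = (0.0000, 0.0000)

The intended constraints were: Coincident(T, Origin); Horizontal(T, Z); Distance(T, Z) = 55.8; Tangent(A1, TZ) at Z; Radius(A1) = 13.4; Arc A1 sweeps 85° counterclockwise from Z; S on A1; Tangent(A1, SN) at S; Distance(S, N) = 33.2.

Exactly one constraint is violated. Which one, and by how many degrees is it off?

Tangent(A1, SN) at S — off by 4.00°.

T = (0.00, 0.00) ✓; T.y = 0.00, Z.y = 0.00 ✓; |TZ| = 55.80 ✓; ∠(QZ, ZT) = 90.00° ✓; |QZ| = 13.40 ✓; bearing(Q→S) − bearing(Q→Z) = 85.00° ✓; |QS| = 13.40 ✓; ∠(QS, SN) = 86.00° ✗; |SN| = 33.20 ✓.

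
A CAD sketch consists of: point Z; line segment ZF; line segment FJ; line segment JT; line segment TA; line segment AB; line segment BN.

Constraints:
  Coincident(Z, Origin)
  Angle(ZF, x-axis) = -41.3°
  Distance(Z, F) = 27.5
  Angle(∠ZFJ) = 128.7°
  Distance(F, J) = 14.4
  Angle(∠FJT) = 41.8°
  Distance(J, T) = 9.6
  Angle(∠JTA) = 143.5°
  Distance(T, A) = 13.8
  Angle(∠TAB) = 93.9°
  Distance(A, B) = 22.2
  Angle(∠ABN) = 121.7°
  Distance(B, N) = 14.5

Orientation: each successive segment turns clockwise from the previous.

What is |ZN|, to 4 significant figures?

48.69

∠TAB = 93.9° gives AB at 6.600° from the x-axis; with |AB| = 22.2, B = (35.34, -8.759). ∠ABN = 121.7° gives BN at -51.70° from the x-axis; with |BN| = 14.5, N = (44.33, -20.14). Then |ZN| = |N − Z| = 48.69.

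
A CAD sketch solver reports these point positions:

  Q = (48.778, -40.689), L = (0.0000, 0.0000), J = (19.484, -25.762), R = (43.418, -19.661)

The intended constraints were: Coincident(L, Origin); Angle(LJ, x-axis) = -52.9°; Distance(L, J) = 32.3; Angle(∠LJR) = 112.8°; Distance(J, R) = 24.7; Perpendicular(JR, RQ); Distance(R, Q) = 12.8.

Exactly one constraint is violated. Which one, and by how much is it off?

Distance(R, Q) = 12.8 — off by 8.90.

L = (0.00, 0.00) ✓; LJ at -52.90° ✓; |LJ| = 32.30 ✓; ∠LJR = 112.8° ✓; |JR| = 24.70 ✓; ∠(JR, RQ) = 90.00° ✓; |RQ| = 21.70 ✗.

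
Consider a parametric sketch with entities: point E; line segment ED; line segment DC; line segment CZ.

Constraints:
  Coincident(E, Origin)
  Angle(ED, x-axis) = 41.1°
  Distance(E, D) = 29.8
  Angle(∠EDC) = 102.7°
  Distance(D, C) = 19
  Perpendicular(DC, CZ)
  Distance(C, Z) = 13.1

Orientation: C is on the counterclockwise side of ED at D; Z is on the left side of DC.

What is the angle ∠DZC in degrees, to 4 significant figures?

55.41°

E is at the origin; ED runs at 41.1° with length 29.8, so D = 29.8·(cos 41.1°, sin 41.1°) = (22.46, 19.59). ∠EDC = 102.7°, so DC runs at 41.1° + (180° − 102.7°) = 118.4° from the x-axis; with |DC| = 19.0, C = D + 19.0·(cos 118.4°, sin 118.4°) = (13.42, 36.30). The perpendicularity gives CZ at right angles to DC; with |CZ| = 13.1 on the left of DC, Z = C + 13.1·(-0.8796, -0.4756) = (1.896, 30.07). Then cos ∠DZC = ZD·ZC / (|ZD||ZC|), giving 55.41°.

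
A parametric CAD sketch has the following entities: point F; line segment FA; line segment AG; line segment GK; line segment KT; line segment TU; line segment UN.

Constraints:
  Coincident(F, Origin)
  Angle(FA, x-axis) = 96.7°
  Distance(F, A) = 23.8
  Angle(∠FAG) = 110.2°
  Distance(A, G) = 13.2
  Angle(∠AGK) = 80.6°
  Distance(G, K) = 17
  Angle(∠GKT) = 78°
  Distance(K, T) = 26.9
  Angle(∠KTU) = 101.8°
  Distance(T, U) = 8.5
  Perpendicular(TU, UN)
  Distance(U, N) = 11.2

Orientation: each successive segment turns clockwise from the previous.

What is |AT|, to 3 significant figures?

16.2

∠AGK = 80.6° gives GK at -72.5° from the x-axis; with |GK| = 17.0, K = (14.1, 13.4). ∠GKT = 78.0° gives KT at -174° from the x-axis; with |KT| = 26.9, T = (-12.7, 10.8). Then |AT| = |T − A| = 16.2.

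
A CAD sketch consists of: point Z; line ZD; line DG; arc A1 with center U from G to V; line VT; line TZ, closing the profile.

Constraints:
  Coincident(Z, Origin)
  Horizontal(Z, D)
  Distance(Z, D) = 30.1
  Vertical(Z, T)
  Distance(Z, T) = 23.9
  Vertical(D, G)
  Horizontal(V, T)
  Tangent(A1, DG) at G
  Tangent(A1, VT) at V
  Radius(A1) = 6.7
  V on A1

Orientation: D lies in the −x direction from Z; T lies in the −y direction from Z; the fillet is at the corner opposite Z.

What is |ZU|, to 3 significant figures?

29.0

Z is at the origin; ZD is horizontal with |ZD| = 30.1 and D on the −x side, so D = (-30.1, 0.00). ZT is vertical with |ZT| = 23.9 and T on the −y side, so T = (0.00, -23.9). The virtual corner opposite Z is at (-30.1, -23.9). A1 meets DG tangentially, so UG is at right angles to DG and since A1 is tangent to VT there, UV ⟂ VT, with radius 6.7, so the center U sits 6.7 in from both sides at U = (-23.4, -17.2). Then |ZU| = |U − Z| = 29.0.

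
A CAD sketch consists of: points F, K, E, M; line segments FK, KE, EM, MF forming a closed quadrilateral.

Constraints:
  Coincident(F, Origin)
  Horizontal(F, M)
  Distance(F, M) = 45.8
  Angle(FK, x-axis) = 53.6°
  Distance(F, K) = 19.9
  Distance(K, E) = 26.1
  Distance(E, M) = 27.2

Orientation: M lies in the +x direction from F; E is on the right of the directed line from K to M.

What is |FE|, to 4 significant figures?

21.87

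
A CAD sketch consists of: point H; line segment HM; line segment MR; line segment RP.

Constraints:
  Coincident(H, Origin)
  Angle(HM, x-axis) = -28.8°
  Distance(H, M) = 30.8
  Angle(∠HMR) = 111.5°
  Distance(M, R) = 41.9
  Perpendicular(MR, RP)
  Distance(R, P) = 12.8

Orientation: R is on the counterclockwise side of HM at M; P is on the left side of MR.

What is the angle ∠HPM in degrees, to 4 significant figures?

33.59°

H is at the origin; HM runs at -28.8° with length 30.8, so M = 30.8·(cos -28.8°, sin -28.8°) = (26.99, -14.84). ∠HMR = 111.5°, so MR runs at -28.8° + (180° − 111.5°) = 39.70° from the x-axis; with |MR| = 41.9, R = M + 41.9·(cos 39.70°, sin 39.70°) = (59.23, 11.93). MR is perpendicular to RP; with |RP| = 12.8 on the left of MR, P = R + 12.8·(-0.6388, 0.7694) = (51.05, 21.77). Then cos ∠HPM = PH·PM / (|PH||PM|), giving 33.59°.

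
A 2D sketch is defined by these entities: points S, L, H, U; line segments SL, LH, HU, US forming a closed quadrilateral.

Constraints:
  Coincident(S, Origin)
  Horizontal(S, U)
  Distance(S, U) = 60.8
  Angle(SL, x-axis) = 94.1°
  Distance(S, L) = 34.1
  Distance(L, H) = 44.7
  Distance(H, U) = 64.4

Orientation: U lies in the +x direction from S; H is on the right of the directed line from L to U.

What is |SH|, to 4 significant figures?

11.02

Checks: S.y = 0.00, U.y = 0.00 ✓; |LH| = 44.70 ✓; |HU| = 64.40 ✓.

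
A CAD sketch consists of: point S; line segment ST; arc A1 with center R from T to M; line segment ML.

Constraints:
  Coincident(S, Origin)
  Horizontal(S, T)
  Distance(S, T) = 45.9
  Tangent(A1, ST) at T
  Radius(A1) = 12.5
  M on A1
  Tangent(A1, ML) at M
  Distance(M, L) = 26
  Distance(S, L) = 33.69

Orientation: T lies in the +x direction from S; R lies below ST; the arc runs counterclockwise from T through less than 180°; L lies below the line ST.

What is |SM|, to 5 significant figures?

36.070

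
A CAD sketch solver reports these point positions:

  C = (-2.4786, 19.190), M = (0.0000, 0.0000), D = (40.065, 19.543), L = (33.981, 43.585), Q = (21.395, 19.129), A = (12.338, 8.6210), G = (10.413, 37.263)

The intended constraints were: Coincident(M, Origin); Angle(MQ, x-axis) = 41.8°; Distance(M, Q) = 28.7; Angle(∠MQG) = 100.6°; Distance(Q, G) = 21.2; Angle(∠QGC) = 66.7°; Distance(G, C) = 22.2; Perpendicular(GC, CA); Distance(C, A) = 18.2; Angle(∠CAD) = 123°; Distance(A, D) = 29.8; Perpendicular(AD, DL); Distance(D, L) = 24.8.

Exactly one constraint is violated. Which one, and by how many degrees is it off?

Perpendicular(AD, DL) — off by 7.30°.

M = (0.00, 0.00) ✓; MQ at 41.80° ✓; |MQ| = 28.70 ✓; ∠MQG = 100.6° ✓; |QG| = 21.20 ✓; ∠QGC = 66.70° ✓; |GC| = 22.20 ✓; ∠(GC, CA) = 90.00° ✓; |CA| = 18.20 ✓; ∠CAD = 123.0° ✓; |AD| = 29.80 ✓; ∠(AD, DL) = 82.70° ✗; |DL| = 24.80 ✓.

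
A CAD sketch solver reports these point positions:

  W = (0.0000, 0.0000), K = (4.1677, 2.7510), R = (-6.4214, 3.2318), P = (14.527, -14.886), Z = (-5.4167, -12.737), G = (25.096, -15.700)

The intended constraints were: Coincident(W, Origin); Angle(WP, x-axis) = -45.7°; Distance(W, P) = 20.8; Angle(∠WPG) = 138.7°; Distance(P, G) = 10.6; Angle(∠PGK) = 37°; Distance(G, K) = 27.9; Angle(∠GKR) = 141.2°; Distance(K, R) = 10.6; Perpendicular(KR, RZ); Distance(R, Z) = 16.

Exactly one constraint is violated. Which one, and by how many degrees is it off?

Perpendicular(KR, RZ) — off by 6.20°.

W = (0.00, 0.00) ✓; WP at -45.70° ✓; |WP| = 20.80 ✓; ∠WPG = 138.7° ✓; |PG| = 10.60 ✓; ∠PGK = 37.00° ✓; |GK| = 27.90 ✓; ∠GKR = 141.2° ✓; |KR| = 10.60 ✓; ∠(KR, RZ) = 96.20° ✗; |RZ| = 16.00 ✓.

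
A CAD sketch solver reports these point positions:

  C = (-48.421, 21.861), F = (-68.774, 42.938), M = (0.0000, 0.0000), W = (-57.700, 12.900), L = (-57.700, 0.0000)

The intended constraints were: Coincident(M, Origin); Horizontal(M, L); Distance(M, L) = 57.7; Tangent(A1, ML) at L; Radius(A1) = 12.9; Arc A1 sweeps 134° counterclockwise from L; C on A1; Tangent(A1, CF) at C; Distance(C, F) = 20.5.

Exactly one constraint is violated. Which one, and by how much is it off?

Distance(C, F) = 20.5 — off by 8.80.

M = (0.00, 0.00) ✓; M.y = 0.00, L.y = 0.00 ✓; |ML| = 57.70 ✓; ∠(WL, LM) = 90.00° ✓; |WL| = 12.90 ✓; bearing(W→C) − bearing(W→L) = 134.0° ✓; |WC| = 12.90 ✓; ∠(WC, CF) = 90.00° ✓; |CF| = 29.30 ✗.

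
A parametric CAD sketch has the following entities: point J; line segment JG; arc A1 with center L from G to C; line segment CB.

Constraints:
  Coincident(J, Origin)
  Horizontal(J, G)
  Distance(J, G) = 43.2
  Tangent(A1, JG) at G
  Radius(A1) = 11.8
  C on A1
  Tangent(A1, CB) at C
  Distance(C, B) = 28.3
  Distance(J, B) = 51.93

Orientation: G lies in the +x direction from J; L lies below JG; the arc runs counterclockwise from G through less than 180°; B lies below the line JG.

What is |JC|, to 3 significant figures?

33.7

Checks: J = (0.00, 0.00) ✓; |LC| = 11.80 ✓; ∠(LC, CB) = 90.00° ✓; |CB| = 28.30 ✓; |JB| = 51.93 ✓.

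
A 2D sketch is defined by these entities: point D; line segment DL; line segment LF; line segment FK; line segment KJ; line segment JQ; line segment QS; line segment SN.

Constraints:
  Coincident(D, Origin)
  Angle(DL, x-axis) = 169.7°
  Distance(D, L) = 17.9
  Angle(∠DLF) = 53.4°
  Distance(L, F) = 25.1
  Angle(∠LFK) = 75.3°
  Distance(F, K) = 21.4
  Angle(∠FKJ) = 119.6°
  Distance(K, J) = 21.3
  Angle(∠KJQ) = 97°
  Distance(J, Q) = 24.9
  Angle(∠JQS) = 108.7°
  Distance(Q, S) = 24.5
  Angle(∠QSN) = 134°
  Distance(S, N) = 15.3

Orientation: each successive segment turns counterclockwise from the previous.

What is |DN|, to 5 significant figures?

28.873

D is at the origin; DL runs at 169.7° with length 17.9, so L = (-17.612, 3.2006). ∠DLF = 53.4° gives LF at -63.700° from the x-axis; with |LF| = 25.1, F = (-6.4905, -19.301). ∠LFK = 75.3° gives FK at 41.000° from the x-axis; with |FK| = 21.4, K = (9.6603, -5.2616). ∠FKJ = 119.6° gives KJ at 101.40° from the x-axis; with |KJ| = 21.3, J = (5.4502, 15.618). ∠KJQ = 97.0° gives JQ at -175.60° from the x-axis; with |JQ| = 24.9, Q = (-19.376, 13.708). ∠JQS = 108.7° gives QS at -104.30° from the x-axis; with |QS| = 24.5, S = (-25.428, -10.033). ∠QSN = 134.0° gives SN at -58.300° from the x-axis; with |SN| = 15.3, N = (-17.388, -23.050). Then |DN| = |N − D| = 28.873.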